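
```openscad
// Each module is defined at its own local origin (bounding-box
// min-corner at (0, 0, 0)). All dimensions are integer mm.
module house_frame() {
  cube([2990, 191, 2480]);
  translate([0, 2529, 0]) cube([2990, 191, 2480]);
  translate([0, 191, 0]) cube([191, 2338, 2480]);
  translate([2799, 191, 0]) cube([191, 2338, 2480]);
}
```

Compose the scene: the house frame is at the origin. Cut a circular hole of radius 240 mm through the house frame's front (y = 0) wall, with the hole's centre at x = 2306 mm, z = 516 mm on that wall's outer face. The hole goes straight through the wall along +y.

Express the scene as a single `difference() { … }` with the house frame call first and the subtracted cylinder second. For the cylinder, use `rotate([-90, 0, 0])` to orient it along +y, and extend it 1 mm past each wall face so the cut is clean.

difference() {
  house_frame();
  translate([2306, -1, 516]) rotate([-90, 0, 0]) cylinder(h = 193, r = 240);
}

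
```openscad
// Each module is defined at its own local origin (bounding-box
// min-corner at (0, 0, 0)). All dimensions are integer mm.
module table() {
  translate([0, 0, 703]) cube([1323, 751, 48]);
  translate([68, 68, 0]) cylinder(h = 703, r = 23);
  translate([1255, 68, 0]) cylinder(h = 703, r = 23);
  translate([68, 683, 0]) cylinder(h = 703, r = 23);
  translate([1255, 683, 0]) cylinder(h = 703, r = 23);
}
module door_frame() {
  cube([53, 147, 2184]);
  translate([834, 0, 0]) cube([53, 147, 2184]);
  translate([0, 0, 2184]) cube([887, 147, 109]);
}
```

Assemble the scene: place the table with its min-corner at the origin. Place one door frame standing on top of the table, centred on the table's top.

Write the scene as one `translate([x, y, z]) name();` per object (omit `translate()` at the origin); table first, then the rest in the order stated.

table();
translate([218, 302, 751]) door_frame();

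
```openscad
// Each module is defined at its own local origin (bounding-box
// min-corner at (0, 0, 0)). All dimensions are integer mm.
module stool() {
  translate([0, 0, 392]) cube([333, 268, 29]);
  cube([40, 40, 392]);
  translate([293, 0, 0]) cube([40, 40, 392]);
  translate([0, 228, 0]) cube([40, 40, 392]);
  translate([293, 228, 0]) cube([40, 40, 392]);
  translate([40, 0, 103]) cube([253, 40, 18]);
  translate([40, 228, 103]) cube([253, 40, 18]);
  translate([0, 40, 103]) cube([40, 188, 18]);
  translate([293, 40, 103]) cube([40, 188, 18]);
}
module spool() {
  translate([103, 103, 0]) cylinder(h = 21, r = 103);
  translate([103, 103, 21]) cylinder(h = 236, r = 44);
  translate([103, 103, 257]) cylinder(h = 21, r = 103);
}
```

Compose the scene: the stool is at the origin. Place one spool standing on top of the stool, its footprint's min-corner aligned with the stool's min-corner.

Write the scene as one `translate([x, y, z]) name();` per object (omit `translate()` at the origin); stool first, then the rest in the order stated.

stool();
translate([0, 0, 421]) spool();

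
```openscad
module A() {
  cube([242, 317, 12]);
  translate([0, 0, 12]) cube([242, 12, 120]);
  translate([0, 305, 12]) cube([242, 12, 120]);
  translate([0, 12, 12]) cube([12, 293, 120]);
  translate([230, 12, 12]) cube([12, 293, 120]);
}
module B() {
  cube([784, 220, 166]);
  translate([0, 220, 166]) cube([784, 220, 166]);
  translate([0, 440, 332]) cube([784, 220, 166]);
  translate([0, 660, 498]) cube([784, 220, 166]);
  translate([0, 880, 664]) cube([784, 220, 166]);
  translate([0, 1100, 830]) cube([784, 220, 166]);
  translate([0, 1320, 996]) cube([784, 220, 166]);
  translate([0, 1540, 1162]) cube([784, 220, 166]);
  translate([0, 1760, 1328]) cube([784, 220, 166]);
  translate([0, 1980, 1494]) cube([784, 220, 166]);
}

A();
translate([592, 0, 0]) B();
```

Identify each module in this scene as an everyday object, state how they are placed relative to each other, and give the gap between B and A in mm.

A is an open box. B is a staircase. The staircase is on the floor beside the open box on its +x side. The gap between the staircase and the open box is 350 mm.

The staircase's nearest face is 350 mm from the open box's +x face.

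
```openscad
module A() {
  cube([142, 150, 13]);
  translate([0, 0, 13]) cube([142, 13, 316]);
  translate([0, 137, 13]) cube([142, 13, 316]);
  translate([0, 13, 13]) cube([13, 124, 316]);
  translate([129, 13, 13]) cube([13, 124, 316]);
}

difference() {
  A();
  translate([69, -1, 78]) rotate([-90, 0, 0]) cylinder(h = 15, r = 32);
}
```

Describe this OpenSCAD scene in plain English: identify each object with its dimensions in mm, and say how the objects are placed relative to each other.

A is an open-topped rectangular box: outside dimensions 142×150×329 mm, with a uniform wall and base thickness of 13 mm. The base is a full 142×150 slab on the floor; four walls sit on top of the base. The front and back walls (the −y and +y sides) span the full width; the two side walls fit between them.

The open box has a circular hole of radius 32 mm through its front wall, centred at (x = 69, z = 78).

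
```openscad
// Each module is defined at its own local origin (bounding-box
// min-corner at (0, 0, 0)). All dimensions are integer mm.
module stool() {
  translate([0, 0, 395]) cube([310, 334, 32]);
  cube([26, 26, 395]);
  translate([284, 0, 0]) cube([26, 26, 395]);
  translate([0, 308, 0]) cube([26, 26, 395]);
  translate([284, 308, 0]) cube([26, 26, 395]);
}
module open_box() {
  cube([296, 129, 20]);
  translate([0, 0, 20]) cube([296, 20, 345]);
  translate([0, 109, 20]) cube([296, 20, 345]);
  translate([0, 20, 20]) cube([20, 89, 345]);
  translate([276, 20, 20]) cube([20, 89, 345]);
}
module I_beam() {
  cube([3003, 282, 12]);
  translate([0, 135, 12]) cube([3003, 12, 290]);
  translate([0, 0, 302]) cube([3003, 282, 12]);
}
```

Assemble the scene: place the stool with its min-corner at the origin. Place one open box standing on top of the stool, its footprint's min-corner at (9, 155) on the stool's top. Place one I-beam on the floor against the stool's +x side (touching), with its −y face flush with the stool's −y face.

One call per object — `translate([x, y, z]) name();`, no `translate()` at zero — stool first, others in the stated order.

stool();
translate([9, 155, 427]) open_box();
translate([310, 0, 0]) I_beam();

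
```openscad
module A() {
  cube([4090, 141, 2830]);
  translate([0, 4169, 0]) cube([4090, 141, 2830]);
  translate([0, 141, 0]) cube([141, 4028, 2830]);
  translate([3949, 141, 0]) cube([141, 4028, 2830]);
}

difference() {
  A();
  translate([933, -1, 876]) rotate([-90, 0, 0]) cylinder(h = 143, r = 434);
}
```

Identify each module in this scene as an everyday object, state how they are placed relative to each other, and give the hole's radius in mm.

The subtracted cylinder has r = 434 mm.

A is a house frame. The house frame has a circular hole through its front wall. The hole's radius is 434 mm.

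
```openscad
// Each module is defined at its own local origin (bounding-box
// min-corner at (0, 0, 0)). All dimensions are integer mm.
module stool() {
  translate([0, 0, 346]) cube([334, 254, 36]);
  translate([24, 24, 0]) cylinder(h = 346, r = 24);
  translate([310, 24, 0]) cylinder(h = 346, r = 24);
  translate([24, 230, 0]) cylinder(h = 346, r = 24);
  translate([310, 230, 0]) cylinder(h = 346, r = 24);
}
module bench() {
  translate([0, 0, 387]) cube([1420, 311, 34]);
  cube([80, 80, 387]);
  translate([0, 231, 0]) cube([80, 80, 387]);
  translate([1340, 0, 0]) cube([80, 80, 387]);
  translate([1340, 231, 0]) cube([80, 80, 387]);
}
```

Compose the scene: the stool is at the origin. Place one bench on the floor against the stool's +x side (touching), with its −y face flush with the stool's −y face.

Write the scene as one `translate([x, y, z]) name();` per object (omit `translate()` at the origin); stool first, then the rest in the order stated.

stool();
translate([334, 0, 0]) bench();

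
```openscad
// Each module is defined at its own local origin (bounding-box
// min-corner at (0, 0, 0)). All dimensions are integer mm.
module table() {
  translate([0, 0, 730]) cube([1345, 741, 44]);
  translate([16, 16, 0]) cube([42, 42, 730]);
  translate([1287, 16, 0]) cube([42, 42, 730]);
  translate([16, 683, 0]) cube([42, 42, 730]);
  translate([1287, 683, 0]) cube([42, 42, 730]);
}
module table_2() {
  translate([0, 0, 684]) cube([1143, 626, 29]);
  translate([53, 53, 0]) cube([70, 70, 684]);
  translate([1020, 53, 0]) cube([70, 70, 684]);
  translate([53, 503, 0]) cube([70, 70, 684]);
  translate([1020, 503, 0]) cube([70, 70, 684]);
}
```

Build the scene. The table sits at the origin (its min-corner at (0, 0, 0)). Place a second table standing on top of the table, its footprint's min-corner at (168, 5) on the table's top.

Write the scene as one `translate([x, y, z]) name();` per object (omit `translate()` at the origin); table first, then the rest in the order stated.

table();
translate([168, 5, 774]) table_2();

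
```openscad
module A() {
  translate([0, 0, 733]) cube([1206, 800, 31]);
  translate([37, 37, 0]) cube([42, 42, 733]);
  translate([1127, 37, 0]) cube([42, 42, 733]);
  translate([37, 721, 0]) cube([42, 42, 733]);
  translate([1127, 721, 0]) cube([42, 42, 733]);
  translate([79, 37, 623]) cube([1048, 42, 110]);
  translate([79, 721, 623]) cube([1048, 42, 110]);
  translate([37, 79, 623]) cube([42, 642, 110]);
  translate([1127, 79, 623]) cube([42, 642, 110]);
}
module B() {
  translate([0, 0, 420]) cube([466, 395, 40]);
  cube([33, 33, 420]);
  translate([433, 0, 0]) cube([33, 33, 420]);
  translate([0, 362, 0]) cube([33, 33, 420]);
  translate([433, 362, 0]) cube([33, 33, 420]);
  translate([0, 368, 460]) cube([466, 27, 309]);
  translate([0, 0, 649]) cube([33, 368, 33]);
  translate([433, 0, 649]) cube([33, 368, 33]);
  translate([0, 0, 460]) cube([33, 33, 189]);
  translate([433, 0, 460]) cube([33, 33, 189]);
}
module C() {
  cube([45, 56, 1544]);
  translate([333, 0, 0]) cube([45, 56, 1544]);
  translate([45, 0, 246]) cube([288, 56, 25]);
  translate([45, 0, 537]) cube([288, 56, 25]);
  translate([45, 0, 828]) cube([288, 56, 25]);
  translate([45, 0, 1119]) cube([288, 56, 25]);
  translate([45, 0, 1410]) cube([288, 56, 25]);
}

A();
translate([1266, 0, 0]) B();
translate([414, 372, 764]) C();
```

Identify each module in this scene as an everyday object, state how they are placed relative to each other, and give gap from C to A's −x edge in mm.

A is a table. B is a chair. C is a ladder. The chair is on the floor beside the table on its +x side. The ladder is on top of the table, centred. The gap from the ladder to the table's −x edge is 414 mm.

The ladder's min-x is at 414; the table's min-x is 0; gap = 414 mm.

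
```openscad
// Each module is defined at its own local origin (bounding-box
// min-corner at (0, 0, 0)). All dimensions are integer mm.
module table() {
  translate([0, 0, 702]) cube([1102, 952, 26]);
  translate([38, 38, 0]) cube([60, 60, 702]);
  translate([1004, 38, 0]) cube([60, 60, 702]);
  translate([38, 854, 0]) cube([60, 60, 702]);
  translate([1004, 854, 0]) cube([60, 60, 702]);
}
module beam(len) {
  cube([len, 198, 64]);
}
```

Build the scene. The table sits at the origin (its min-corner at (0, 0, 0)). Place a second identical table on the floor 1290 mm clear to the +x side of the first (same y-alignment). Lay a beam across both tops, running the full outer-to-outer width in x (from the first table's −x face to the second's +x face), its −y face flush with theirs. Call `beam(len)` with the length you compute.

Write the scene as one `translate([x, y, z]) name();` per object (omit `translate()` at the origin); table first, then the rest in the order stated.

table();
translate([2392, 0, 0]) table();
translate([0, 0, 728]) beam(3494);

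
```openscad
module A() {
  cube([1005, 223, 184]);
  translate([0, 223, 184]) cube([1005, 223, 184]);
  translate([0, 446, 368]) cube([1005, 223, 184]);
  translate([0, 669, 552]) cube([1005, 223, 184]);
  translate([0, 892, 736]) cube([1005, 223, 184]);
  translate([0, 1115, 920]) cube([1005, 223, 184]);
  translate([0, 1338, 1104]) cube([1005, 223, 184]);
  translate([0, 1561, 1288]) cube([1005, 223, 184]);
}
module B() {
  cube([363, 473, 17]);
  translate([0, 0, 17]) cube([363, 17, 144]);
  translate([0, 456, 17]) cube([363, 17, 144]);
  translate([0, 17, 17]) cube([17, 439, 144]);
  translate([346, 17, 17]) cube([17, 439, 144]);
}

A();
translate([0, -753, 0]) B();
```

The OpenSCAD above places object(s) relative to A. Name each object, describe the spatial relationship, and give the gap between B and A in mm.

The open box's nearest face is 280 mm from the staircase's −y face.

A is a staircase. B is an open box. The open box is on the floor beside the staircase on its −y side. The gap between the open box and the staircase is 280 mm.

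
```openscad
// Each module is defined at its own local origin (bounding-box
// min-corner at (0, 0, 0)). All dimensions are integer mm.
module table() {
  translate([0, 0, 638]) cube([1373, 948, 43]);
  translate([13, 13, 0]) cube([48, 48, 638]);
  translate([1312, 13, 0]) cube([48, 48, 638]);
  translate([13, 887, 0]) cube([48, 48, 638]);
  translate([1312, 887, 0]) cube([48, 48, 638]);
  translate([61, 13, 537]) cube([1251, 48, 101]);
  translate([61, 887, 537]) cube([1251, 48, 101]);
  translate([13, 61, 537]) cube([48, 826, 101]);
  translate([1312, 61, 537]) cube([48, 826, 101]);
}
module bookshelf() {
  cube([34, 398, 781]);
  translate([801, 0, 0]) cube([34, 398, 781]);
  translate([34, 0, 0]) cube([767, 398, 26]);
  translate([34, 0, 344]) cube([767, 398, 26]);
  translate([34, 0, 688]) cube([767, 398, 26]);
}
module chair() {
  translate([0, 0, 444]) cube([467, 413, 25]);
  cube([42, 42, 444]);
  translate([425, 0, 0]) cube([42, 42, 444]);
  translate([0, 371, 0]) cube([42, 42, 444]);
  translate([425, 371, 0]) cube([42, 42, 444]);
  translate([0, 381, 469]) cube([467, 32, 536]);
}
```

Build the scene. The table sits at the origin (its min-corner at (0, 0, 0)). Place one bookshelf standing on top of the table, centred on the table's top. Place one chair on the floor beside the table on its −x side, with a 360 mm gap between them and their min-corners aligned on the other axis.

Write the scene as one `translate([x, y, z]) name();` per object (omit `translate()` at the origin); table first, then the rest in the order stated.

table();
translate([269, 275, 681]) bookshelf();
translate([-827, 0, 0]) chair();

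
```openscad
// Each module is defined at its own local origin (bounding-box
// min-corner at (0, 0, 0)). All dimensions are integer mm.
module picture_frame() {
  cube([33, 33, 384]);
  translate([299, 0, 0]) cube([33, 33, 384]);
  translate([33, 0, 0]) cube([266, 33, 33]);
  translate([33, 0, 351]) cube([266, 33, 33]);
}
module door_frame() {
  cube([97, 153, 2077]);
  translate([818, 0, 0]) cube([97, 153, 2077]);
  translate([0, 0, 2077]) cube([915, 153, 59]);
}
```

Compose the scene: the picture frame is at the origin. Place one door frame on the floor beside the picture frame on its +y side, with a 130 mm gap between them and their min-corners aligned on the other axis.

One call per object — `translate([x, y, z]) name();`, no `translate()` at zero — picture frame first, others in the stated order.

picture_frame();
translate([0, 163, 0]) door_frame();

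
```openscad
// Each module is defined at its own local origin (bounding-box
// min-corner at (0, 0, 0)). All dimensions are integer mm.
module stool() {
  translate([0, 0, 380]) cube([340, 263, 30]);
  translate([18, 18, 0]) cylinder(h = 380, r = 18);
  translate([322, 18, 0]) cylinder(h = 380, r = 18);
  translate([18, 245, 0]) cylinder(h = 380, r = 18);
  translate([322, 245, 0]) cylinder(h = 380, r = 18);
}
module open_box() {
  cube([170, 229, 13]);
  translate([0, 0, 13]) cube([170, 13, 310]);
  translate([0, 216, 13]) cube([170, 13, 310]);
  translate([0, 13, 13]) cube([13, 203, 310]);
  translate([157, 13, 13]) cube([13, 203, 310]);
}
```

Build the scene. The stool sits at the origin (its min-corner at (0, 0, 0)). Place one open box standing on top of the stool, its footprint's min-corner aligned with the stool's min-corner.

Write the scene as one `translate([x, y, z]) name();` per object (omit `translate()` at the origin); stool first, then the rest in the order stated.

stool();
translate([0, 0, 410]) open_box();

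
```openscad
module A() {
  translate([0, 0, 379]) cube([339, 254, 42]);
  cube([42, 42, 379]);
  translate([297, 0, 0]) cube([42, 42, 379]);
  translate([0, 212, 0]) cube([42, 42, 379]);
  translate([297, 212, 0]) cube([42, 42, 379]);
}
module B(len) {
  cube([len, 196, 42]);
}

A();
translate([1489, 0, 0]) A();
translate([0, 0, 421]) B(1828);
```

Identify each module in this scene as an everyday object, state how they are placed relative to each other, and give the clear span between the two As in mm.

A is a stool. B is a beam. A beam spans the tops of two stools. The clear span between the two stools is 1150 mm.

Second stool starts at x = 1489; first ends at x = 339; clear span = 1489 − 339 = 1150 mm.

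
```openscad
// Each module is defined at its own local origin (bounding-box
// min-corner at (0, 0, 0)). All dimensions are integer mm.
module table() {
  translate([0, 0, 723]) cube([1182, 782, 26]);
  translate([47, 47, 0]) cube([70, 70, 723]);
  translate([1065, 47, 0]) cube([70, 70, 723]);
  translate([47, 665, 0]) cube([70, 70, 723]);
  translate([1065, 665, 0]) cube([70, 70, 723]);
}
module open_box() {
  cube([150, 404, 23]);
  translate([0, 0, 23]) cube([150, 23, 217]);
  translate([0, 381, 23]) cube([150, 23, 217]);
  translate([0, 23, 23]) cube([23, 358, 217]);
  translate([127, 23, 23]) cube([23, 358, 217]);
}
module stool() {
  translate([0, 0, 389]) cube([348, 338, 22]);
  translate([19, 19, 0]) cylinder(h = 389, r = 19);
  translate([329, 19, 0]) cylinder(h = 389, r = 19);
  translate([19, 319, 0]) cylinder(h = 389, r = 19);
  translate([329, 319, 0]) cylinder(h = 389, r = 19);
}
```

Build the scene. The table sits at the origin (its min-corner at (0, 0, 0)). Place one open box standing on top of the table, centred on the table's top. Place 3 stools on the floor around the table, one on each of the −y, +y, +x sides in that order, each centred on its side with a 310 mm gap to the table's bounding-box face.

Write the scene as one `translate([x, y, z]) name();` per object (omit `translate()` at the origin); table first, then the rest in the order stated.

table();
translate([516, 189, 749]) open_box();
translate([417, -648, 0]) stool();
translate([417, 1092, 0]) stool();
translate([1492, 222, 0]) stool();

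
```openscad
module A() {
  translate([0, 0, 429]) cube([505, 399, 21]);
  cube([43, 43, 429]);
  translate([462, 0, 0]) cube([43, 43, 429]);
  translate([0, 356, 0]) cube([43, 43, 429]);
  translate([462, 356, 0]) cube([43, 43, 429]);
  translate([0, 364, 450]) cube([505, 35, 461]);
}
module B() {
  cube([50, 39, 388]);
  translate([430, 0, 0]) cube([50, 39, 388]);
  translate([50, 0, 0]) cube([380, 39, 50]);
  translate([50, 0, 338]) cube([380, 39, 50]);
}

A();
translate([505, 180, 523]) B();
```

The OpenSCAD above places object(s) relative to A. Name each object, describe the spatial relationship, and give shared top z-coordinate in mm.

Both tops at z = 911 mm.

A is a chair. B is a picture frame. The picture frame is beside the chair with their tops flush at z = 911. The shared top z-coordinate is 911 mm.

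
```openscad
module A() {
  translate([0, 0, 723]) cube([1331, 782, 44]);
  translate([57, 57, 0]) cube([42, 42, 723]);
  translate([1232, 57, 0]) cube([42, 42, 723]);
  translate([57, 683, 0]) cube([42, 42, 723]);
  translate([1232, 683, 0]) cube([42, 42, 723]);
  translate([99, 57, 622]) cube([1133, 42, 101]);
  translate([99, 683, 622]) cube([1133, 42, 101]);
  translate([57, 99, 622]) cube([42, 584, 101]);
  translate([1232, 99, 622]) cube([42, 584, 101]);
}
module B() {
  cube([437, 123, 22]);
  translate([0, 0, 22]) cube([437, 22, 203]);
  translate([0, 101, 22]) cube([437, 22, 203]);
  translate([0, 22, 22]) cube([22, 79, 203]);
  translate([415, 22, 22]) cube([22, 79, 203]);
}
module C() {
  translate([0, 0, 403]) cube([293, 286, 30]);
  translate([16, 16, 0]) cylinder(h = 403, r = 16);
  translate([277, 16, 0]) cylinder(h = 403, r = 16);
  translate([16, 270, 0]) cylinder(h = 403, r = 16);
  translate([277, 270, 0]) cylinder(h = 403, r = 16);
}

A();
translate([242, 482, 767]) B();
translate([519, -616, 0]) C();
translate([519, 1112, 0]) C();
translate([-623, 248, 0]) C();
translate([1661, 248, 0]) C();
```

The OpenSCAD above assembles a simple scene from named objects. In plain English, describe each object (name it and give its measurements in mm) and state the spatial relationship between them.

A is a rectangular dining table. The top is 1331×782×44 mm with its upper surface at z = 767 mm. It stands on four 42×42 mm square legs, each inset 57 mm from the nearest pair of top edges, running from the floor to the underside of the top. Four apron rails, 42 mm thick and 101 mm tall, run between adjacent legs with their top edges flush with the underside of the top and their outer faces flush with the legs' outer faces.

B is an open-topped rectangular box: outside dimensions 437×123×225 mm, with a uniform wall and base thickness of 22 mm. The base is a full 437×123 slab on the floor; four walls sit on top of the base. The front and back walls (the −y and +y sides) span the full width; the two side walls fit between them.

C is a simple wooden stool: a rectangular seat 293 mm (x) by 286 mm (y), 30 mm thick, top face at z = 433 mm, on four round legs, each 32 mm in diameter. The legs rest on z = 0, each leg's axis is inset half a diameter from the nearest pair of seat edges (so the leg's bounding box is flush with the corner).

The open box is on top of the table. Four stools sit around the table at the −y, +y, −x, +x sides.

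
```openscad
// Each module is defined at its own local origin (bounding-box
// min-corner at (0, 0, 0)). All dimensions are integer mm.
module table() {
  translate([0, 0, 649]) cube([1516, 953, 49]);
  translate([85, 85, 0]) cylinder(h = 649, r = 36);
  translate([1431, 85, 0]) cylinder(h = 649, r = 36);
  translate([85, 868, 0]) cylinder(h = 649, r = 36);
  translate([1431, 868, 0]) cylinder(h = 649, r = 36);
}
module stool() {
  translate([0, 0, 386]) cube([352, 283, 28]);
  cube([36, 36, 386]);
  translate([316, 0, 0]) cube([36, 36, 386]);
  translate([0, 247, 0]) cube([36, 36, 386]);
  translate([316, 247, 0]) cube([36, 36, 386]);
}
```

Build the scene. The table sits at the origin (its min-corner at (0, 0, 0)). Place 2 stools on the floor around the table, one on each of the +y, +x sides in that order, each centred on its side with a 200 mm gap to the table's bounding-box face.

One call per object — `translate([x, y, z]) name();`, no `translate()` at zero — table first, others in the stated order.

table();
translate([582, 1153, 0]) stool();
translate([1716, 335, 0]) stool();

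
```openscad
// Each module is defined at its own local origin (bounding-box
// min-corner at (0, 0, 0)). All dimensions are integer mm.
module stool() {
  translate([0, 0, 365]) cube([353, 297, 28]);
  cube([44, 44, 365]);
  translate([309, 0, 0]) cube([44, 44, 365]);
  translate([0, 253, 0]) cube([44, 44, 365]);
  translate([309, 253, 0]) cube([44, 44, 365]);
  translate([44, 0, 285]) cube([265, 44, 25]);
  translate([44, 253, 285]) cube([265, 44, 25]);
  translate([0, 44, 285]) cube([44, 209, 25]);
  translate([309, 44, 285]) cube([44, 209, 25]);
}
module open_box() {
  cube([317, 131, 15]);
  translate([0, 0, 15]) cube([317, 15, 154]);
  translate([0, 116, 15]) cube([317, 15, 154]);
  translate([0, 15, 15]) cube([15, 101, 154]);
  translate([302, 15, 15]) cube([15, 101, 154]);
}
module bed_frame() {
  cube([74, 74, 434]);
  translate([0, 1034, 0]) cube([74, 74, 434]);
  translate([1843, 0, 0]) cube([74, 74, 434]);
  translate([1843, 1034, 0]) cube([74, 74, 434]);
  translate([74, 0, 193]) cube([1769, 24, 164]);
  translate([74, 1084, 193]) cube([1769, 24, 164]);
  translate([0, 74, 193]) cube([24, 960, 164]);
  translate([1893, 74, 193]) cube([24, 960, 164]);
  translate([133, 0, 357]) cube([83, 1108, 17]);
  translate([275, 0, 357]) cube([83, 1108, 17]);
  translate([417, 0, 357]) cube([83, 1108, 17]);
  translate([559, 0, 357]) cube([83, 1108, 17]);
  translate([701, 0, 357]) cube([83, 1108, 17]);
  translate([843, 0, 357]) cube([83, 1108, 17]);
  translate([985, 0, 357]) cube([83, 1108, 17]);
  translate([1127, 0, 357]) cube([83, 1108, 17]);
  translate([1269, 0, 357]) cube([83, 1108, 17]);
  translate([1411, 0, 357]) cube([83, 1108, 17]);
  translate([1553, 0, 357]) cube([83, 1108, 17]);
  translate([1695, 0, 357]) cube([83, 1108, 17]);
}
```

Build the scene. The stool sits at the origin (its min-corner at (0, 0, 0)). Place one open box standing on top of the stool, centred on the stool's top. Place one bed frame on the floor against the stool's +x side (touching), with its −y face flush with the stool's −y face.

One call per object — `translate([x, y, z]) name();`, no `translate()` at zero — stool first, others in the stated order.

stool();
translate([18, 83, 393]) open_box();
translate([353, 0, 0]) bed_frame();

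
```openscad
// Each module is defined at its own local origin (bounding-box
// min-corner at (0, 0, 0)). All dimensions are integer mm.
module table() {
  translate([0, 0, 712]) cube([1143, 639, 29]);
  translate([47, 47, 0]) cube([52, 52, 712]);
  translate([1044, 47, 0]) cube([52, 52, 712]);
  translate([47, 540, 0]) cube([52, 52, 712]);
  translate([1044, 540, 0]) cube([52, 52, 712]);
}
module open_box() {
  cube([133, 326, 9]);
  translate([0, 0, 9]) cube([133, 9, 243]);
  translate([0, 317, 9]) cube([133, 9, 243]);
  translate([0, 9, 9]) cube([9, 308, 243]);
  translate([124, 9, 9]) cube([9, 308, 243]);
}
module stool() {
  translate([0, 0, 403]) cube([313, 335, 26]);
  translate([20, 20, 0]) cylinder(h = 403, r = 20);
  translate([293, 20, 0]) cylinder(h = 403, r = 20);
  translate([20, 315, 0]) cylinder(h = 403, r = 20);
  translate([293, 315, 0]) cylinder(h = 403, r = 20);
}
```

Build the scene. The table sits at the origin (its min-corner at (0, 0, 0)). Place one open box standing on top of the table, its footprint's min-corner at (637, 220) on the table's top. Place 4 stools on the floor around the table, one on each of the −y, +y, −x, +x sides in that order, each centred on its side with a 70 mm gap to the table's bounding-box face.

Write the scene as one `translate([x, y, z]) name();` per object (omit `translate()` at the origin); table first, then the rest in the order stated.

table();
translate([637, 220, 741]) open_box();
translate([415, -405, 0]) stool();
translate([415, 709, 0]) stool();
translate([-383, 152, 0]) stool();
translate([1213, 152, 0]) stool();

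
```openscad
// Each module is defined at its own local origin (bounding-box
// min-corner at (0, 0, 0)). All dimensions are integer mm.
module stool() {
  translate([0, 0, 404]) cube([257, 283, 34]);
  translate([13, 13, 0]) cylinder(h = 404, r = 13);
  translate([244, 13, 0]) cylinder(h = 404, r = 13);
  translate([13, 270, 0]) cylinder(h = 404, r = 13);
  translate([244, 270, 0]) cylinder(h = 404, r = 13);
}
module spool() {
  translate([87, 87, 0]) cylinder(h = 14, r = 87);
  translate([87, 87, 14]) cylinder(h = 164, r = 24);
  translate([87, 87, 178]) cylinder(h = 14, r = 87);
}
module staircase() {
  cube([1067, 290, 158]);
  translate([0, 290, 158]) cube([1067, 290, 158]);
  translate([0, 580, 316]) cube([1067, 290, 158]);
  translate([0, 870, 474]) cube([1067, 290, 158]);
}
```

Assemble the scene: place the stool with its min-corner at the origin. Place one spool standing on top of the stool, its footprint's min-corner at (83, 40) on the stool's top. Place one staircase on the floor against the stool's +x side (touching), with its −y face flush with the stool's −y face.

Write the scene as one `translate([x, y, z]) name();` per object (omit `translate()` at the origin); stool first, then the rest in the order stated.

stool();
translate([83, 40, 438]) spool();
translate([257, 0, 0]) staircase();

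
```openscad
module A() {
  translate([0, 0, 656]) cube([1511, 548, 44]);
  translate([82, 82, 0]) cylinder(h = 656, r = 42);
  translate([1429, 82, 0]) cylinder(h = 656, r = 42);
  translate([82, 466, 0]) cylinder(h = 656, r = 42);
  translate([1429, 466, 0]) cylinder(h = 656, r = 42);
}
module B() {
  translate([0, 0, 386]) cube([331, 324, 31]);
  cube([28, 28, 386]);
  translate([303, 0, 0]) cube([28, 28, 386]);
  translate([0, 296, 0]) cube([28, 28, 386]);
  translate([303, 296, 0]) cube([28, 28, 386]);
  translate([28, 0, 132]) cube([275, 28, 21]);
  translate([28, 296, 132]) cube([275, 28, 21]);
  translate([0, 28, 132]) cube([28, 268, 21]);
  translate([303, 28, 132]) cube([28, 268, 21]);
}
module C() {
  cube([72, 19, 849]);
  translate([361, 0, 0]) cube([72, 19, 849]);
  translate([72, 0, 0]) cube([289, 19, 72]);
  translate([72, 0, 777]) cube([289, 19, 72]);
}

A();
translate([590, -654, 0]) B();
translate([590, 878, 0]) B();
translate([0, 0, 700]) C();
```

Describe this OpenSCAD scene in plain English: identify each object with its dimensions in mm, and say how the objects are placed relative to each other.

A is a rectangular dining table. The top is 1511×548×44 mm with its upper surface at z = 700 mm. It stands on four round legs of 84 mm diameter, each leg's bounding box inset 40 mm from the nearest pair of top edges, running from the floor to the underside of the top.

B is a simple wooden stool: a rectangular seat 331 mm (x) by 324 mm (y), 31 mm thick, top face at z = 417 mm, on four square legs, each 28×28 mm in cross-section. The legs rest on z = 0, each flush with a corner of the seat. Four stretchers, 28 mm wide and 21 mm tall, connect adjacent legs with their undersides at z = 132 mm, each running between the inner faces of the legs it joins and aligned with the legs' outer faces on the other axis.

C is a rectangular picture frame lying in the x–z plane (depth along y). The opening is 289 mm wide (x) by 705 mm tall (z), surrounded by a border 72 mm wide on all four sides. The frame is 19 mm deep and is made of two full-height vertical stiles with two horizontal rails fitted between them.

Two stools sit around the table at the −y, +y sides. The picture frame is on top of the table.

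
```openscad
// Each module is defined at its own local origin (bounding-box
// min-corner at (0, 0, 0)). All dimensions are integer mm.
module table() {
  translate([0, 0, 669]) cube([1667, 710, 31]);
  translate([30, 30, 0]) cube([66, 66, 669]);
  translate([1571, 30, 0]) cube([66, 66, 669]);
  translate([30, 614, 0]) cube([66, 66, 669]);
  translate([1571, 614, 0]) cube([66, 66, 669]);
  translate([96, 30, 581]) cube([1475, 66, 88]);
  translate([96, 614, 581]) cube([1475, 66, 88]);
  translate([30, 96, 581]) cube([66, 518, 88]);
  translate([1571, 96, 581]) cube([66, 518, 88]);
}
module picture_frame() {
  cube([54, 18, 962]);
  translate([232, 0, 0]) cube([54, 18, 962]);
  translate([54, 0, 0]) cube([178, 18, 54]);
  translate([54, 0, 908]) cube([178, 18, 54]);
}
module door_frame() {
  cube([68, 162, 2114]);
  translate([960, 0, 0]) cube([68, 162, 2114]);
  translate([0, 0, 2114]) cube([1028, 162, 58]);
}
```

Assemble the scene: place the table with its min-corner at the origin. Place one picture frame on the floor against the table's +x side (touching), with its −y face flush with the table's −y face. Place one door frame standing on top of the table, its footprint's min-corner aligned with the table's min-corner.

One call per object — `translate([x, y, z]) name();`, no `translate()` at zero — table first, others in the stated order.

table();
translate([1667, 0, 0]) picture_frame();
translate([0, 0, 700]) door_frame();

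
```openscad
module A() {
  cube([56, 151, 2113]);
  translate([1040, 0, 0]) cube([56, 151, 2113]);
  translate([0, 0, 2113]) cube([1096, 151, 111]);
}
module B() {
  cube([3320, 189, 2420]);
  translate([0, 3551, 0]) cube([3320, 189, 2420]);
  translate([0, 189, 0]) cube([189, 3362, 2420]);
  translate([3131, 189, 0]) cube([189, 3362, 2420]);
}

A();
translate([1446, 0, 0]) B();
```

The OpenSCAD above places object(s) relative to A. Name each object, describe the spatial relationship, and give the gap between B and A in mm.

The house frame's nearest face is 350 mm from the door frame's +x face.

A is a door frame. B is a house frame. The house frame is on the floor beside the door frame on its +x side. The gap between the house frame and the door frame is 350 mm.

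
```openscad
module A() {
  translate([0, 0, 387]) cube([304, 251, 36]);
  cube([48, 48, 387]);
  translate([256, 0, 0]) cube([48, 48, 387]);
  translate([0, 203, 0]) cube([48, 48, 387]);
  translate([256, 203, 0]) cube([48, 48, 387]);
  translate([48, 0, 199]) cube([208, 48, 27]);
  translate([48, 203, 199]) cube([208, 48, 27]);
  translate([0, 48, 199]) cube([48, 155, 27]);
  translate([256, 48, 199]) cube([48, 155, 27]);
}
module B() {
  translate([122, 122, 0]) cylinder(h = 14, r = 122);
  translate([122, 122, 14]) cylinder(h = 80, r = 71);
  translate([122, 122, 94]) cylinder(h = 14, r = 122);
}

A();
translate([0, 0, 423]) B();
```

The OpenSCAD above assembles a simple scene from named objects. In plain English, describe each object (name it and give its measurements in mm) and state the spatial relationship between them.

A is a four-legged stool. The seat is 304×251 mm, 36 mm thick, top at z = 423 mm. It stands on four square legs, each 48×48 mm in cross-section, from z = 0 to the seat underside, each flush with a corner of the seat. Four stretchers, 48 mm wide and 27 mm tall, connect adjacent legs with their undersides at z = 199 mm, each running between the inner faces of the legs it joins and aligned with the legs' outer faces on the other axis.

B is a spool: two coaxial disc flanges of radius 122 mm and thickness 14 mm, joined by a core cylinder of radius 71 mm and height 80 mm. The lower flange rests on z = 0 and the three cylinders share a vertical axis.

The spool is on top of the stool.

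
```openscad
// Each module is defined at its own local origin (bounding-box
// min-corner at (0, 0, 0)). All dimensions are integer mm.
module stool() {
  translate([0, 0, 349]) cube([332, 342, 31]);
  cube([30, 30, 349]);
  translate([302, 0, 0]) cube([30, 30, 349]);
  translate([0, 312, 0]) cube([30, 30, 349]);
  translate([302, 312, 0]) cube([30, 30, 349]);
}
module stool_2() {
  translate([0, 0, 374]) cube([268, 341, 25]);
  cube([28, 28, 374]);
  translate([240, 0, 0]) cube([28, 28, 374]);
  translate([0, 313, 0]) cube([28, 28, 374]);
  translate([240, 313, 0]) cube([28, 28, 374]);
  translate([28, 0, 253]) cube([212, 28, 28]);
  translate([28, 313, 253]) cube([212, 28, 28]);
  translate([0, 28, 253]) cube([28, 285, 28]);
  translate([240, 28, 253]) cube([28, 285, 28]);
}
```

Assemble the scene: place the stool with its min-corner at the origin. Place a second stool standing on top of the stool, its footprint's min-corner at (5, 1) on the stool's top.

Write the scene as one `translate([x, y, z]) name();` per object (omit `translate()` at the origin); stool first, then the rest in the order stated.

stool();
translate([5, 1, 380]) stool_2();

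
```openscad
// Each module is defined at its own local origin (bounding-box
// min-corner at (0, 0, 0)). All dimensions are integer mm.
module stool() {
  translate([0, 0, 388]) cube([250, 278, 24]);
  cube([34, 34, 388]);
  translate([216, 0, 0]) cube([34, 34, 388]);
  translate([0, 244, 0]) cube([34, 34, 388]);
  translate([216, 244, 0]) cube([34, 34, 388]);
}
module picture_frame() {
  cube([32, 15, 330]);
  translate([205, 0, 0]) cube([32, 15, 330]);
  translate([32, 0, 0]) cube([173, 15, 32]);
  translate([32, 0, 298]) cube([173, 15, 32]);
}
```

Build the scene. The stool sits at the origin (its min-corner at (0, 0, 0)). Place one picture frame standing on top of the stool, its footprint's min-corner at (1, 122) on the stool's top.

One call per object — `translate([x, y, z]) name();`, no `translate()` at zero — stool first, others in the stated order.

stool();
translate([1, 122, 412]) picture_frame();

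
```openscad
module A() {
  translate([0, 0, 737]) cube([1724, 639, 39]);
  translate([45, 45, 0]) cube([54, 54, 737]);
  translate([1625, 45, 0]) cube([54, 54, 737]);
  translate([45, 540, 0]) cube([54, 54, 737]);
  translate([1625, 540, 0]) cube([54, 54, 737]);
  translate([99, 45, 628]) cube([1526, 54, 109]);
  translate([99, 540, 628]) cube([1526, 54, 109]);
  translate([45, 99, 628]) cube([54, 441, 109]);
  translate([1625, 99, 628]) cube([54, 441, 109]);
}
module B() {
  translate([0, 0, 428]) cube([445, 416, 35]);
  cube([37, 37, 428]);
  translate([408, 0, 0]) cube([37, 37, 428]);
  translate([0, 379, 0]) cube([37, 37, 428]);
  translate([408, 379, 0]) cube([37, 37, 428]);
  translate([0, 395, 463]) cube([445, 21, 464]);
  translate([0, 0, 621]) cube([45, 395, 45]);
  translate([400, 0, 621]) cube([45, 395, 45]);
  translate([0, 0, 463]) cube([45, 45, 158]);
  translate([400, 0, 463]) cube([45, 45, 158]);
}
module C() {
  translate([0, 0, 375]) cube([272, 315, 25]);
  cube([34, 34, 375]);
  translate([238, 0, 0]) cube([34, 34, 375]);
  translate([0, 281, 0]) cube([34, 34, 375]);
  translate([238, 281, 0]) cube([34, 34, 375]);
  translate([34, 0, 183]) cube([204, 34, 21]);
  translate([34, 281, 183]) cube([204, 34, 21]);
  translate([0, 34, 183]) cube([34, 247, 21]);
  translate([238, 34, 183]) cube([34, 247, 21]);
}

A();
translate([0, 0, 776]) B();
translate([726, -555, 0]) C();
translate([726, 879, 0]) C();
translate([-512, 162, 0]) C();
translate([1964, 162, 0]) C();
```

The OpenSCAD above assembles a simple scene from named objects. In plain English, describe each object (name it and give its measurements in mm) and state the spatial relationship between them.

A is a table with a 1724×639 mm rectangular top, 39 mm thick, top surface at z = 776 mm, supported by four 54×54 mm square legs, each inset 45 mm from the nearest pair of top edges, running from the floor. Four apron rails, 54 mm thick and 109 mm tall, run between adjacent legs with their top edges flush with the underside of the top and their outer faces flush with the legs' outer faces.

B is a chair: 445×416 mm seat, 35 mm thick, top at z = 463 mm, on four 37 mm square corner legs flush with the seat edges. A 21 mm thick backrest slab spans the full seat width, extending 464 mm above the seat top, its back face flush with the seat's +y edge. Two armrests of 45×45 mm section run along each side from the seat's front edge to the front of the backrest, top faces 203 mm above the seat top and outer faces flush with the seat's x-edges; a 45×45 mm post under the front of each armrest stands on the seat at the front corner.

C is a simple wooden stool: a rectangular seat 272 mm (x) by 315 mm (y), 25 mm thick, top face at z = 400 mm, on four square legs, each 34×34 mm in cross-section. The legs rest on z = 0, each flush with a corner of the seat. Four stretchers, 34 mm wide and 21 mm tall, connect adjacent legs with their undersides at z = 183 mm, each running between the inner faces of the legs it joins and aligned with the legs' outer faces on the other axis.

The chair is on top of the table. Four stools sit around the table at the −y, +y, −x, +x sides.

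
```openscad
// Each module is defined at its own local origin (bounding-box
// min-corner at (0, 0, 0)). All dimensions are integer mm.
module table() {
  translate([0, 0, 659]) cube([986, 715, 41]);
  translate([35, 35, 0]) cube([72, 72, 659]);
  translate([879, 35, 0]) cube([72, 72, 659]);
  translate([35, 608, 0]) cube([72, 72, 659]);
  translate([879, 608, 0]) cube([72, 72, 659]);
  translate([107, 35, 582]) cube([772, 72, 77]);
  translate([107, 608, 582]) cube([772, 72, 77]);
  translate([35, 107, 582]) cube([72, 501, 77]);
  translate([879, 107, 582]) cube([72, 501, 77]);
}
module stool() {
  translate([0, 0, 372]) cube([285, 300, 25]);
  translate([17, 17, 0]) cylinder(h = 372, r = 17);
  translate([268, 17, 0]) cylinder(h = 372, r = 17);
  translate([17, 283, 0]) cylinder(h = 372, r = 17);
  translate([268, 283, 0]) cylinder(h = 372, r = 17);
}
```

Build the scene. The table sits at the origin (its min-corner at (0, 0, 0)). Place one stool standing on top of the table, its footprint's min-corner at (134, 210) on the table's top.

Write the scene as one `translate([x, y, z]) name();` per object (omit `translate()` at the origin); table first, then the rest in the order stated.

table();
translate([134, 210, 700]) stool();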